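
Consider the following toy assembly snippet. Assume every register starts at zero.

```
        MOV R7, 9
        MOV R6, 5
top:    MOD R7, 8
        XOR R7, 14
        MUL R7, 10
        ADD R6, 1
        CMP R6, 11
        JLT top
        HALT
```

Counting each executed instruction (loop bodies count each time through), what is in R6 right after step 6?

after MOV R7, 9: R7=9
after MOV R6, 5: R6=5
after MOD R7, 8: R7=9%8=1
after XOR R7, 14: R7=1^14=15
after MUL R7, 10: R7=15*10=150
after ADD R6, 1: R6=5+1=6
After step 6: R6 = 6.

6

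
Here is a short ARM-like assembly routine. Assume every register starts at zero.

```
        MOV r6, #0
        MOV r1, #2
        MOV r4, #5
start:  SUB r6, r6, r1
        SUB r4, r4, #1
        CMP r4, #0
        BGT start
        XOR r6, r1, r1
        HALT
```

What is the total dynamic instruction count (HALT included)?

25

r6=0
r1=2
r4=5
r6=0-2=-2
r4=5-1=4
CMP r4, #0  (cmp 4,0)
BGT start: taken
r6=(-2)-2=-4
r4=4-1=3
CMP r4, #0  (cmp 3,0)
BGT start: taken
r6=(-4)-2=-6
r4=3-1=2
CMP r4, #0  (cmp 2,0)
BGT start: taken
r6=(-6)-2=-8
r4=2-1=1
CMP r4, #0  (cmp 1,0)
BGT start: taken
r6=(-8)-2=-10
r4=1-1=0
CMP r4, #0  (cmp 0,0)
BGT start: not taken
r6=2^2=0
halt.
Total executed instructions: 25.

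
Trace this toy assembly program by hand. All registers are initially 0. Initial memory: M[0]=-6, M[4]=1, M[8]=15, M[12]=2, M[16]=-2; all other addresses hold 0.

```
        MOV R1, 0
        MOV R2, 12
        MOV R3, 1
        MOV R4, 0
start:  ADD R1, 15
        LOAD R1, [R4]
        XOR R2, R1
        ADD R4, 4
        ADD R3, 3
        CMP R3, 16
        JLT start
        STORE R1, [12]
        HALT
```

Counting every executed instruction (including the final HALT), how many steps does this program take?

after MOV R1, 0: R1=0
after MOV R2, 12: R2=12
after MOV R3, 1: R3=1
after MOV R4, 0: R4=0
after ADD R1, 15: R1=0+15=15
after LOAD R1, [R4]: R1=M[0]=-6
after XOR R2, R1: R2=12^(-6)=-10
after ADD R4, 4: R4=0+4=4
after ADD R3, 3: R3=1+3=4
CMP R3, 16  (cmp 4,16)
JLT start: taken
after ADD R1, 15: R1=(-6)+15=9
after LOAD R1, [R4]: R1=M[4]=1
after XOR R2, R1: R2=(-10)^1=-9
after ADD R4, 4: R4=4+4=8
after ADD R3, 3: R3=4+3=7
CMP R3, 16  (cmp 7,16)
JLT start: taken
after ADD R1, 15: R1=1+15=16
after LOAD R1, [R4]: R1=M[8]=15
after XOR R2, R1: R2=(-9)^15=-8
after ADD R4, 4: R4=8+4=12
after ADD R3, 3: R3=7+3=10
CMP R3, 16  (cmp 10,16)
JLT start: taken
after ADD R1, 15: R1=15+15=30
after LOAD R1, [R4]: R1=M[12]=2
after XOR R2, R1: R2=(-8)^2=-6
after ADD R4, 4: R4=12+4=16
after ADD R3, 3: R3=10+3=13
CMP R3, 16  (cmp 13,16)
JLT start: taken
after ADD R1, 15: R1=2+15=17
after LOAD R1, [R4]: R1=M[16]=-2
after XOR R2, R1: R2=(-6)^(-2)=4
after ADD R4, 4: R4=16+4=20
after ADD R3, 3: R3=13+3=16
CMP R3, 16  (cmp 16,16)
JLT start: not taken
STORE R1, [12] → M[12]=-2
halt.
Total executed instructions: 41.

41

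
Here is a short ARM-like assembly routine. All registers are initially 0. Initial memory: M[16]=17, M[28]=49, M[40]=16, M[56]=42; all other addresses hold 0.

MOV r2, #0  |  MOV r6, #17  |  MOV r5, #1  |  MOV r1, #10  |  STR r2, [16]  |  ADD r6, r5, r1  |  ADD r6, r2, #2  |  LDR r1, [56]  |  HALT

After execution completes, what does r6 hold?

after MOV r2, #0: r2=0
after MOV r6, #17: r6=17
after MOV r5, #1: r5=1
after MOV r1, #10: r1=10
STR r2, [16] → M[16]=0
after ADD r6, r5, r1: r6=1+10=11
after ADD r6, r2, #2: r6=0+2=2
after LDR r1, [56]: r1=M[56]=42
halt.

2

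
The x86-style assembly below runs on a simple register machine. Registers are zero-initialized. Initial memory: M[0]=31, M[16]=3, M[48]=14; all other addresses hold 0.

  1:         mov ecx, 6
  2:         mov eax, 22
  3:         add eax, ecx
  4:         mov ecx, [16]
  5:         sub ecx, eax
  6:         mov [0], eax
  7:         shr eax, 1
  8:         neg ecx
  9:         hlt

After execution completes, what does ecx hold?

mov ecx, 6 → ecx=6
mov eax, 22 → eax=22
add eax, ecx → eax=22+6=28
mov ecx, [16] → ecx=M[16]=3
sub ecx, eax → ecx=3-28=-25
mov [0], eax → M[0]=28
shr eax, 1 → eax=28>>1=14
neg ecx → ecx=-(-25)=25
halt.

25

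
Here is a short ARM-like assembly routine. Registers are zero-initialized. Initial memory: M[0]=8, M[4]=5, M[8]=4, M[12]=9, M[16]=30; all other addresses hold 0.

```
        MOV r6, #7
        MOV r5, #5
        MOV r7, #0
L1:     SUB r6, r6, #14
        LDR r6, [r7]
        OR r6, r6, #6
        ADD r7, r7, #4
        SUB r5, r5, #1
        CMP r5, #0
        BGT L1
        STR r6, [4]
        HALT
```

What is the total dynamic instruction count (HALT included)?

r6=7
r5=5
r7=0
r6=7-14=-7
r6=M[0]=8
r6=8|6=14
r7=0+4=4
r5=5-1=4
CMP r5, #0  (cmp 4,0)
BGT L1: taken
r6=14-14=0
r6=M[4]=5
r6=5|6=7
r7=4+4=8
r5=4-1=3
CMP r5, #0  (cmp 3,0)
BGT L1: taken
r6=7-14=-7
r6=M[8]=4
r6=4|6=6
r7=8+4=12
r5=3-1=2
CMP r5, #0  (cmp 2,0)
BGT L1: taken
r6=6-14=-8
r6=M[12]=9
r6=9|6=15
r7=12+4=16
r5=2-1=1
CMP r5, #0  (cmp 1,0)
BGT L1: taken
r6=15-14=1
r6=M[16]=30
r6=30|6=30
r7=16+4=20
r5=1-1=0
CMP r5, #0  (cmp 0,0)
BGT L1: not taken
STR r6, [4] → M[4]=30
halt.
Total executed instructions: 40.

40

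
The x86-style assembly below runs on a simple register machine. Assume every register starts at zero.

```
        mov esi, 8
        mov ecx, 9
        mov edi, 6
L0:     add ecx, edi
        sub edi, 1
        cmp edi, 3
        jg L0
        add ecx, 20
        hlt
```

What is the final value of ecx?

esi=8
ecx=9
edi=6
ecx=9+6=15
edi=6-1=5
cmp edi, 3  (cmp 5,3)
jg L0: taken
ecx=15+5=20
edi=5-1=4
cmp edi, 3  (cmp 4,3)
jg L0: taken
ecx=20+4=24
edi=4-1=3
cmp edi, 3  (cmp 3,3)
jg L0: not taken
ecx=24+20=44
halt.

44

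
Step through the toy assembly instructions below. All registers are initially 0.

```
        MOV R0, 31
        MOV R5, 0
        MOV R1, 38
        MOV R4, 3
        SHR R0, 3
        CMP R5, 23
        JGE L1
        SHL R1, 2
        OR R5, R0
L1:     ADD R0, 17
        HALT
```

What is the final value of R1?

MOV R0, 31 → R0=31
MOV R5, 0 → R5=0
MOV R1, 38 → R1=38
MOV R4, 3 → R4=3
SHR R0, 3 → R0=31>>3=3
CMP R5, 23  (cmp 0,23)
JGE L1: not taken
SHL R1, 2 → R1=38<<2=152
OR R5, R0 → R5=0|3=3
ADD R0, 17 → R0=3+17=20
halt.

152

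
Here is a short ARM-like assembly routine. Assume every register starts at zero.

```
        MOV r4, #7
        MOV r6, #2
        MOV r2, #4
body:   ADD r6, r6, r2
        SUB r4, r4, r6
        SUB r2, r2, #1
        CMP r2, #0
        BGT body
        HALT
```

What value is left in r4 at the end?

-31

MOV r4, #7 → r4=7
MOV r6, #2 → r6=2
MOV r2, #4 → r2=4
ADD r6, r6, r2 → r6=2+4=6
SUB r4, r4, r6 → r4=7-6=1
SUB r2, r2, #1 → r2=4-1=3
CMP r2, #0  (cmp 3,0)
BGT body: taken
ADD r6, r6, r2 → r6=6+3=9
SUB r4, r4, r6 → r4=1-9=-8
SUB r2, r2, #1 → r2=3-1=2
CMP r2, #0  (cmp 2,0)
BGT body: taken
ADD r6, r6, r2 → r6=9+2=11
SUB r4, r4, r6 → r4=(-8)-11=-19
SUB r2, r2, #1 → r2=2-1=1
CMP r2, #0  (cmp 1,0)
BGT body: taken
ADD r6, r6, r2 → r6=11+1=12
SUB r4, r4, r6 → r4=(-19)-12=-31
SUB r2, r2, #1 → r2=1-1=0
CMP r2, #0  (cmp 0,0)
BGT body: not taken
halt.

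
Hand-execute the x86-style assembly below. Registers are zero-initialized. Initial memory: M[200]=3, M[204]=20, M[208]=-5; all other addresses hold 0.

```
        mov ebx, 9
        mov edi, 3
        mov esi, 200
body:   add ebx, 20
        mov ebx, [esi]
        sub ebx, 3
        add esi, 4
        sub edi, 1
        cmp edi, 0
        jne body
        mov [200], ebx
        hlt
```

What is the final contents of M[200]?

-8

mov ebx, 9 → ebx=9
mov edi, 3 → edi=3
mov esi, 200 → esi=200
add ebx, 20 → ebx=9+20=29
mov ebx, [esi] → ebx=M[200]=3
sub ebx, 3 → ebx=3-3=0
add esi, 4 → esi=200+4=204
sub edi, 1 → edi=3-1=2
cmp edi, 0  (cmp 2,0)
jne body: taken
add ebx, 20 → ebx=0+20=20
mov ebx, [esi] → ebx=M[204]=20
sub ebx, 3 → ebx=20-3=17
add esi, 4 → esi=204+4=208
sub edi, 1 → edi=2-1=1
cmp edi, 0  (cmp 1,0)
jne body: taken
add ebx, 20 → ebx=17+20=37
mov ebx, [esi] → ebx=M[208]=-5
sub ebx, 3 → ebx=(-5)-3=-8
add esi, 4 → esi=208+4=212
sub edi, 1 → edi=1-1=0
cmp edi, 0  (cmp 0,0)
jne body: not taken
mov [200], ebx → M[200]=-8
halt.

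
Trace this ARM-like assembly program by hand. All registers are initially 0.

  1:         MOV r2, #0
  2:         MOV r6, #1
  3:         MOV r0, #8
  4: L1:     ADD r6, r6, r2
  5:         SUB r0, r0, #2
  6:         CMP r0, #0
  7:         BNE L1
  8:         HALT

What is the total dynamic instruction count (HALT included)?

20

MOV r2, #0 → r2=0
MOV r6, #1 → r6=1
MOV r0, #8 → r0=8
ADD r6, r6, r2 → r6=1+0=1
SUB r0, r0, #2 → r0=8-2=6
CMP r0, #0  (cmp 6,0)
BNE L1: taken
ADD r6, r6, r2 → r6=1+0=1
SUB r0, r0, #2 → r0=6-2=4
CMP r0, #0  (cmp 4,0)
BNE L1: taken
ADD r6, r6, r2 → r6=1+0=1
SUB r0, r0, #2 → r0=4-2=2
CMP r0, #0  (cmp 2,0)
BNE L1: taken
ADD r6, r6, r2 → r6=1+0=1
SUB r0, r0, #2 → r0=2-2=0
CMP r0, #0  (cmp 0,0)
BNE L1: not taken
halt.
Total executed instructions: 20.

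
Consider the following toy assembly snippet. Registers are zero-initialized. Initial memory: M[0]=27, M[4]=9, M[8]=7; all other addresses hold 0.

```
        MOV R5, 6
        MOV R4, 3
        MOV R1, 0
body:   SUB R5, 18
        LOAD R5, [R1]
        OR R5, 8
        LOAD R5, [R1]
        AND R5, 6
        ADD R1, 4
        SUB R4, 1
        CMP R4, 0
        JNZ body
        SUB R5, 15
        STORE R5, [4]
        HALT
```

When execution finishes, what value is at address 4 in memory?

after MOV R5, 6: R5=6
after MOV R4, 3: R4=3
after MOV R1, 0: R1=0
after SUB R5, 18: R5=6-18=-12
after LOAD R5, [R1]: R5=M[0]=27
after OR R5, 8: R5=27|8=27
after LOAD R5, [R1]: R5=M[0]=27
after AND R5, 6: R5=27&6=2
after ADD R1, 4: R1=0+4=4
after SUB R4, 1: R4=3-1=2
CMP R4, 0  (cmp 2,0)
JNZ body: taken
after SUB R5, 18: R5=2-18=-16
after LOAD R5, [R1]: R5=M[4]=9
after OR R5, 8: R5=9|8=9
after LOAD R5, [R1]: R5=M[4]=9
after AND R5, 6: R5=9&6=0
after ADD R1, 4: R1=4+4=8
after SUB R4, 1: R4=2-1=1
CMP R4, 0  (cmp 1,0)
JNZ body: taken
after SUB R5, 18: R5=0-18=-18
after LOAD R5, [R1]: R5=M[8]=7
after OR R5, 8: R5=7|8=15
after LOAD R5, [R1]: R5=M[8]=7
after AND R5, 6: R5=7&6=6
after ADD R1, 4: R1=8+4=12
after SUB R4, 1: R4=1-1=0
CMP R4, 0  (cmp 0,0)
JNZ body: not taken
after SUB R5, 15: R5=6-15=-9
STORE R5, [4] → M[4]=-9
halt.

-9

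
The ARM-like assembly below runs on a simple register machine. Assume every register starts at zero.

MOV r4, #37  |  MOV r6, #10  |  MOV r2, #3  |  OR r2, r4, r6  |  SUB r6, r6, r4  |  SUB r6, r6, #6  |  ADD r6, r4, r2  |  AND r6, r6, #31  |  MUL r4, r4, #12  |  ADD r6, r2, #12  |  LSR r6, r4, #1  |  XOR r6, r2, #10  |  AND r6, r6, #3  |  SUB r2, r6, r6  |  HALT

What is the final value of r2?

after MOV r4, #37: r4=37
after MOV r6, #10: r6=10
after MOV r2, #3: r2=3
after OR r2, r4, r6: r2=37|10=47
after SUB r6, r6, r4: r6=10-37=-27
after SUB r6, r6, #6: r6=(-27)-6=-33
after ADD r6, r4, r2: r6=37+47=84
after AND r6, r6, #31: r6=84&31=20
after MUL r4, r4, #12: r4=37*12=444
after ADD r6, r2, #12: r6=47+12=59
after LSR r6, r4, #1: r6=444>>1=222
after XOR r6, r2, #10: r6=47^10=37
after AND r6, r6, #3: r6=37&3=1
after SUB r2, r6, r6: r2=1-1=0
halt.

0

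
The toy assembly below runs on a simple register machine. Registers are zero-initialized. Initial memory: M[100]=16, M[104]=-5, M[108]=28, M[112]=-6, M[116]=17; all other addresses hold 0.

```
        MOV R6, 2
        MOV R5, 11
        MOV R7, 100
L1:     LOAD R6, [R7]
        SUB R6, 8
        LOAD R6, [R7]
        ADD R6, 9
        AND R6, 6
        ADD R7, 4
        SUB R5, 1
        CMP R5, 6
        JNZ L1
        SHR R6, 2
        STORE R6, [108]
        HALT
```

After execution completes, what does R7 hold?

R6=2
R5=11
R7=100
R6=M[100]=16
R6=16-8=8
R6=M[100]=16
R6=16+9=25
R6=25&6=0
R7=100+4=104
R5=11-1=10
CMP R5, 6  (cmp 10,6)
JNZ L1: taken
R6=M[104]=-5
R6=(-5)-8=-13
R6=M[104]=-5
R6=(-5)+9=4
R6=4&6=4
R7=104+4=108
R5=10-1=9
CMP R5, 6  (cmp 9,6)
JNZ L1: taken
R6=M[108]=28
R6=28-8=20
R6=M[108]=28
R6=28+9=37
R6=37&6=4
R7=108+4=112
R5=9-1=8
CMP R5, 6  (cmp 8,6)
JNZ L1: taken
R6=M[112]=-6
R6=(-6)-8=-14
R6=M[112]=-6
R6=(-6)+9=3
R6=3&6=2
R7=112+4=116
R5=8-1=7
CMP R5, 6  (cmp 7,6)
JNZ L1: taken
R6=M[116]=17
R6=17-8=9
R6=M[116]=17
R6=17+9=26
R6=26&6=2
R7=116+4=120
R5=7-1=6
CMP R5, 6  (cmp 6,6)
JNZ L1: not taken
R6=2>>2=0
STORE R6, [108] → M[108]=0
halt.

120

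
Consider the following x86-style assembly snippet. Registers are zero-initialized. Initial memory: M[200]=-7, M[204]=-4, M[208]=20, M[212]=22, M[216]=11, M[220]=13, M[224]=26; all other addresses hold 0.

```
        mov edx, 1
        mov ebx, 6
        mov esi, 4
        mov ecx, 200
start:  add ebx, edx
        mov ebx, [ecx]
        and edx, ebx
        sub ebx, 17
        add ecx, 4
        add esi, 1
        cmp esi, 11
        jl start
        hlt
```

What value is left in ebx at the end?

mov edx, 1 → edx=1
mov ebx, 6 → ebx=6
mov esi, 4 → esi=4
mov ecx, 200 → ecx=200
add ebx, edx → ebx=6+1=7
mov ebx, [ecx] → ebx=M[200]=-7
and edx, ebx → edx=1&(-7)=1
sub ebx, 17 → ebx=(-7)-17=-24
add ecx, 4 → ecx=200+4=204
add esi, 1 → esi=4+1=5
cmp esi, 11  (cmp 5,11)
jl start: taken
add ebx, edx → ebx=(-24)+1=-23
mov ebx, [ecx] → ebx=M[204]=-4
and edx, ebx → edx=1&(-4)=0
sub ebx, 17 → ebx=(-4)-17=-21
add ecx, 4 → ecx=204+4=208
add esi, 1 → esi=5+1=6
cmp esi, 11  (cmp 6,11)
jl start: taken
add ebx, edx → ebx=(-21)+0=-21
mov ebx, [ecx] → ebx=M[208]=20
and edx, ebx → edx=0&20=0
sub ebx, 17 → ebx=20-17=3
add ecx, 4 → ecx=208+4=212
add esi, 1 → esi=6+1=7
cmp esi, 11  (cmp 7,11)
jl start: taken
add ebx, edx → ebx=3+0=3
mov ebx, [ecx] → ebx=M[212]=22
and edx, ebx → edx=0&22=0
sub ebx, 17 → ebx=22-17=5
add ecx, 4 → ecx=212+4=216
add esi, 1 → esi=7+1=8
cmp esi, 11  (cmp 8,11)
jl start: taken
add ebx, edx → ebx=5+0=5
mov ebx, [ecx] → ebx=M[216]=11
and edx, ebx → edx=0&11=0
sub ebx, 17 → ebx=11-17=-6
add ecx, 4 → ecx=216+4=220
add esi, 1 → esi=8+1=9
cmp esi, 11  (cmp 9,11)
jl start: taken
add ebx, edx → ebx=(-6)+0=-6
mov ebx, [ecx] → ebx=M[220]=13
and edx, ebx → edx=0&13=0
sub ebx, 17 → ebx=13-17=-4
add ecx, 4 → ecx=220+4=224
add esi, 1 → esi=9+1=10
cmp esi, 11  (cmp 10,11)
jl start: taken
add ebx, edx → ebx=(-4)+0=-4
mov ebx, [ecx] → ebx=M[224]=26
and edx, ebx → edx=0&26=0
sub ebx, 17 → ebx=26-17=9
add ecx, 4 → ecx=224+4=228
add esi, 1 → esi=10+1=11
cmp esi, 11  (cmp 11,11)
jl start: not taken
halt.

9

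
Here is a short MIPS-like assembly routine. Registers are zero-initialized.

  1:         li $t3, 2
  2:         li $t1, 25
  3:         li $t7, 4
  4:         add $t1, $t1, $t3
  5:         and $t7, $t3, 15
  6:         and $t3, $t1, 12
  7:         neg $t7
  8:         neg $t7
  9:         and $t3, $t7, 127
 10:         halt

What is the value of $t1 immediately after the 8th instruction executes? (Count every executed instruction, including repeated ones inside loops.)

li $t3, 2 → $t3=2
li $t1, 25 → $t1=25
li $t7, 4 → $t7=4
add $t1, $t1, $t3 → $t1=25+2=27
and $t7, $t3, 15 → $t7=2&15=2
and $t3, $t1, 12 → $t3=27&12=8
neg $t7 → $t7=-(2)=-2
neg $t7 → $t7=-(-2)=2
After step 8: $t1 = 27.

27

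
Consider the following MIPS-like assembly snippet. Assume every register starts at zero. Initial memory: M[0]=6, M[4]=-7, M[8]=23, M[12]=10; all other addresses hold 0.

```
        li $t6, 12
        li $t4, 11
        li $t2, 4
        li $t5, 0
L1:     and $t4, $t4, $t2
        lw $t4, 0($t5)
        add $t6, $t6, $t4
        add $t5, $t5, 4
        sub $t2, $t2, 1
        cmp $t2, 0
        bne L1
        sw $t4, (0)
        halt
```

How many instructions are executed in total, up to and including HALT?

34

li $t6, 12 → $t6=12
li $t4, 11 → $t4=11
li $t2, 4 → $t2=4
li $t5, 0 → $t5=0
and $t4, $t4, $t2 → $t4=11&4=0
lw $t4, 0($t5) → $t4=M[0]=6
add $t6, $t6, $t4 → $t6=12+6=18
add $t5, $t5, 4 → $t5=0+4=4
sub $t2, $t2, 1 → $t2=4-1=3
cmp $t2, 0  (cmp 3,0)
bne L1: taken
and $t4, $t4, $t2 → $t4=6&3=2
lw $t4, 0($t5) → $t4=M[4]=-7
add $t6, $t6, $t4 → $t6=18+(-7)=11
add $t5, $t5, 4 → $t5=4+4=8
sub $t2, $t2, 1 → $t2=3-1=2
cmp $t2, 0  (cmp 2,0)
bne L1: taken
and $t4, $t4, $t2 → $t4=(-7)&2=0
lw $t4, 0($t5) → $t4=M[8]=23
add $t6, $t6, $t4 → $t6=11+23=34
add $t5, $t5, 4 → $t5=8+4=12
sub $t2, $t2, 1 → $t2=2-1=1
cmp $t2, 0  (cmp 1,0)
bne L1: taken
and $t4, $t4, $t2 → $t4=23&1=1
lw $t4, 0($t5) → $t4=M[12]=10
add $t6, $t6, $t4 → $t6=34+10=44
add $t5, $t5, 4 → $t5=12+4=16
sub $t2, $t2, 1 → $t2=1-1=0
cmp $t2, 0  (cmp 0,0)
bne L1: not taken
sw $t4, (0) → M[0]=10
halt.
Total executed instructions: 34.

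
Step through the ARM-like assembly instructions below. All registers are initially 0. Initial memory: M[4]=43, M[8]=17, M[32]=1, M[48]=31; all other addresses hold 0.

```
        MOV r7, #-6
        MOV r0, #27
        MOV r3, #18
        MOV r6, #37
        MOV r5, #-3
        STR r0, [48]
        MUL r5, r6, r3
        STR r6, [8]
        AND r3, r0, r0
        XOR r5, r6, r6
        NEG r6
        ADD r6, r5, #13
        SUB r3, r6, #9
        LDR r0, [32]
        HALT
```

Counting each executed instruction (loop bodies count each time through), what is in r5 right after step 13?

after MOV r7, #-6: r7=-6
after MOV r0, #27: r0=27
after MOV r3, #18: r3=18
after MOV r6, #37: r6=37
after MOV r5, #-3: r5=-3
STR r0, [48] → M[48]=27
after MUL r5, r6, r3: r5=37*18=666
STR r6, [8] → M[8]=37
after AND r3, r0, r0: r3=27&27=27
after XOR r5, r6, r6: r5=37^37=0
after NEG r6: r6=-(37)=-37
after ADD r6, r5, #13: r6=0+13=13
after SUB r3, r6, #9: r3=13-9=4
After step 13: r5 = 0.

0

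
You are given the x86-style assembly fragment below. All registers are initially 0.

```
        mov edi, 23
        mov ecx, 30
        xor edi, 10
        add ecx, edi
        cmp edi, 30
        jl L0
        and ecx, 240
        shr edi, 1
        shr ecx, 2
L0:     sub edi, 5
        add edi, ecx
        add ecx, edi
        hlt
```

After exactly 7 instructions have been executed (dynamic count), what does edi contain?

after mov edi, 23: edi=23
after mov ecx, 30: ecx=30
after xor edi, 10: edi=23^10=29
after add ecx, edi: ecx=30+29=59
cmp edi, 30  (cmp 29,30)
jl L0: taken
after sub edi, 5: edi=29-5=24
After step 7: edi = 24.

24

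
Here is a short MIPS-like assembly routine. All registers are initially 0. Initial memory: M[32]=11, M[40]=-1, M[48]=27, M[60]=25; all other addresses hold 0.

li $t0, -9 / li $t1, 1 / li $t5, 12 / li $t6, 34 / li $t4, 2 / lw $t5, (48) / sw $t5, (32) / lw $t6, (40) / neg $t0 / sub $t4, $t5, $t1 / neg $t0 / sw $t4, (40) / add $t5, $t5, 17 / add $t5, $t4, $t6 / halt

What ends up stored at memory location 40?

li $t0, -9 → $t0=-9
li $t1, 1 → $t1=1
li $t5, 12 → $t5=12
li $t6, 34 → $t6=34
li $t4, 2 → $t4=2
lw $t5, (48) → $t5=M[48]=27
sw $t5, (32) → M[32]=27
lw $t6, (40) → $t6=M[40]=-1
neg $t0 → $t0=-(-9)=9
sub $t4, $t5, $t1 → $t4=27-1=26
neg $t0 → $t0=-(9)=-9
sw $t4, (40) → M[40]=26
add $t5, $t5, 17 → $t5=27+17=44
add $t5, $t4, $t6 → $t5=26+(-1)=25
halt.

26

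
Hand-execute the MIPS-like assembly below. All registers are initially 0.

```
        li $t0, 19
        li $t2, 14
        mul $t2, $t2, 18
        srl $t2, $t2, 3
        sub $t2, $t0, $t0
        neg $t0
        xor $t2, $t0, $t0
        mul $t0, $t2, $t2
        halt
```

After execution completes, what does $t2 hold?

0

after li $t0, 19: $t0=19
after li $t2, 14: $t2=14
after mul $t2, $t2, 18: $t2=14*18=252
after srl $t2, $t2, 3: $t2=252>>3=31
after sub $t2, $t0, $t0: $t2=19-19=0
after neg $t0: $t0=-(19)=-19
after xor $t2, $t0, $t0: $t2=(-19)^(-19)=0
after mul $t0, $t2, $t2: $t0=0*0=0
halt.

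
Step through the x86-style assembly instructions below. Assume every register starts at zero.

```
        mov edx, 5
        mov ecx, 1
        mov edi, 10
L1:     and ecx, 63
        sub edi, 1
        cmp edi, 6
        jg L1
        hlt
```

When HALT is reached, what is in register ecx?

1

edx=5
ecx=1
edi=10
ecx=1&63=1
edi=10-1=9
cmp edi, 6  (cmp 9,6)
jg L1: taken
ecx=1&63=1
edi=9-1=8
cmp edi, 6  (cmp 8,6)
jg L1: taken
ecx=1&63=1
edi=8-1=7
cmp edi, 6  (cmp 7,6)
jg L1: taken
ecx=1&63=1
edi=7-1=6
cmp edi, 6  (cmp 6,6)
jg L1: not taken
halt.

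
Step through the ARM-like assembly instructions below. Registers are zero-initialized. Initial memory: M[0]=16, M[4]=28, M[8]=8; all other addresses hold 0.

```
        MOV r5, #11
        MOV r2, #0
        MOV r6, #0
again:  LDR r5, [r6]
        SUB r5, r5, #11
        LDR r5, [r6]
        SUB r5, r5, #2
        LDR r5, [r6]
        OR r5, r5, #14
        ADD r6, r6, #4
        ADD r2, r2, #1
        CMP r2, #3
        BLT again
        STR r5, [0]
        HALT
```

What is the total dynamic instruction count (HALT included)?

35

r5=11
r2=0
r6=0
r5=M[0]=16
r5=16-11=5
r5=M[0]=16
r5=16-2=14
r5=M[0]=16
r5=16|14=30
r6=0+4=4
r2=0+1=1
CMP r2, #3  (cmp 1,3)
BLT again: taken
r5=M[4]=28
r5=28-11=17
r5=M[4]=28
r5=28-2=26
r5=M[4]=28
r5=28|14=30
r6=4+4=8
r2=1+1=2
CMP r2, #3  (cmp 2,3)
BLT again: taken
r5=M[8]=8
r5=8-11=-3
r5=M[8]=8
r5=8-2=6
r5=M[8]=8
r5=8|14=14
r6=8+4=12
r2=2+1=3
CMP r2, #3  (cmp 3,3)
BLT again: not taken
STR r5, [0] → M[0]=14
halt.
Total executed instructions: 35.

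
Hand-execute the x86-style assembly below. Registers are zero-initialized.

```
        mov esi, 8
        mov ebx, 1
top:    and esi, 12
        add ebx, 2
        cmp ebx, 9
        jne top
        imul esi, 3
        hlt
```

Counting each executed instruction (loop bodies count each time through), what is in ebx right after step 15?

7

mov esi, 8 → esi=8
mov ebx, 1 → ebx=1
and esi, 12 → esi=8&12=8
add ebx, 2 → ebx=1+2=3
cmp ebx, 9  (cmp 3,9)
jne top: taken
and esi, 12 → esi=8&12=8
add ebx, 2 → ebx=3+2=5
cmp ebx, 9  (cmp 5,9)
jne top: taken
and esi, 12 → esi=8&12=8
add ebx, 2 → ebx=5+2=7
cmp ebx, 9  (cmp 7,9)
jne top: taken
and esi, 12 → esi=8&12=8
After step 15: ebx = 7.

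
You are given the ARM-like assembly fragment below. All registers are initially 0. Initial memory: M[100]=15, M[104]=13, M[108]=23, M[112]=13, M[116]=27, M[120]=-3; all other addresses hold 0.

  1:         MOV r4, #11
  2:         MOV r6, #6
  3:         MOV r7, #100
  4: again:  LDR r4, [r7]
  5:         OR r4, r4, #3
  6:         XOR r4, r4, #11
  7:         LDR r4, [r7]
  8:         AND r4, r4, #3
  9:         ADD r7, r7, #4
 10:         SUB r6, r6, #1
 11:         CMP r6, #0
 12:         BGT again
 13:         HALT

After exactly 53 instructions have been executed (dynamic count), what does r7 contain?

120

MOV r4, #11 → r4=11
MOV r6, #6 → r6=6
MOV r7, #100 → r7=100
LDR r4, [r7] → r4=M[100]=15
OR r4, r4, #3 → r4=15|3=15
XOR r4, r4, #11 → r4=15^11=4
LDR r4, [r7] → r4=M[100]=15
AND r4, r4, #3 → r4=15&3=3
ADD r7, r7, #4 → r7=100+4=104
SUB r6, r6, #1 → r6=6-1=5
CMP r6, #0  (cmp 5,0)
BGT again: taken
LDR r4, [r7] → r4=M[104]=13
OR r4, r4, #3 → r4=13|3=15
XOR r4, r4, #11 → r4=15^11=4
LDR r4, [r7] → r4=M[104]=13
AND r4, r4, #3 → r4=13&3=1
ADD r7, r7, #4 → r7=104+4=108
SUB r6, r6, #1 → r6=5-1=4
CMP r6, #0  (cmp 4,0)
BGT again: taken
LDR r4, [r7] → r4=M[108]=23
OR r4, r4, #3 → r4=23|3=23
XOR r4, r4, #11 → r4=23^11=28
LDR r4, [r7] → r4=M[108]=23
AND r4, r4, #3 → r4=23&3=3
ADD r7, r7, #4 → r7=108+4=112
SUB r6, r6, #1 → r6=4-1=3
CMP r6, #0  (cmp 3,0)
BGT again: taken
LDR r4, [r7] → r4=M[112]=13
OR r4, r4, #3 → r4=13|3=15
XOR r4, r4, #11 → r4=15^11=4
LDR r4, [r7] → r4=M[112]=13
AND r4, r4, #3 → r4=13&3=1
ADD r7, r7, #4 → r7=112+4=116
SUB r6, r6, #1 → r6=3-1=2
CMP r6, #0  (cmp 2,0)
BGT again: taken
LDR r4, [r7] → r4=M[116]=27
OR r4, r4, #3 → r4=27|3=27
XOR r4, r4, #11 → r4=27^11=16
LDR r4, [r7] → r4=M[116]=27
AND r4, r4, #3 → r4=27&3=3
ADD r7, r7, #4 → r7=116+4=120
SUB r6, r6, #1 → r6=2-1=1
CMP r6, #0  (cmp 1,0)
BGT again: taken
LDR r4, [r7] → r4=M[120]=-3
OR r4, r4, #3 → r4=(-3)|3=-1
XOR r4, r4, #11 → r4=(-1)^11=-12
LDR r4, [r7] → r4=M[120]=-3
AND r4, r4, #3 → r4=(-3)&3=1
After step 53: r7 = 120.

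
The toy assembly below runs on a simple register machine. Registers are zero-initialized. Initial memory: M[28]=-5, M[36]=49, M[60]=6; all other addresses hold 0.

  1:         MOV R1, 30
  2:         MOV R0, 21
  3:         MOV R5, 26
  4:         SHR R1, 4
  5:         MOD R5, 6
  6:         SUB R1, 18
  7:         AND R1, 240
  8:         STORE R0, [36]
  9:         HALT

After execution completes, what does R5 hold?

2

after MOV R1, 30: R1=30
after MOV R0, 21: R0=21
after MOV R5, 26: R5=26
after SHR R1, 4: R1=30>>4=1
after MOD R5, 6: R5=26%6=2
after SUB R1, 18: R1=1-18=-17
after AND R1, 240: R1=(-17)&240=224
STORE R0, [36] → M[36]=21
halt.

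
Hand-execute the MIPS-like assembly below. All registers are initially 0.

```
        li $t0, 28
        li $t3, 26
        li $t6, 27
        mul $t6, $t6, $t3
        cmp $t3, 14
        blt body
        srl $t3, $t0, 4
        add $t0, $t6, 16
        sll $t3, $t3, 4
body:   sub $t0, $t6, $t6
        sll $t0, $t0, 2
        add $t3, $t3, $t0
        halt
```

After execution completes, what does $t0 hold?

$t0=28
$t3=26
$t6=27
$t6=27*26=702
cmp $t3, 14  (cmp 26,14)
blt body: not taken
$t3=28>>4=1
$t0=702+16=718
$t3=1<<4=16
$t0=702-702=0
$t0=0<<2=0
$t3=16+0=16
halt.

0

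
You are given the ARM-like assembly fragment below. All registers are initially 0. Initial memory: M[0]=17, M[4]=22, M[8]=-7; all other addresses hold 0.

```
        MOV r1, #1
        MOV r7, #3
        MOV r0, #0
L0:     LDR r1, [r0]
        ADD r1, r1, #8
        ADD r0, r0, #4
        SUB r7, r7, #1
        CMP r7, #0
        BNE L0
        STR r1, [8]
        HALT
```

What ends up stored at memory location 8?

1

after MOV r1, #1: r1=1
after MOV r7, #3: r7=3
after MOV r0, #0: r0=0
after LDR r1, [r0]: r1=M[0]=17
after ADD r1, r1, #8: r1=17+8=25
after ADD r0, r0, #4: r0=0+4=4
after SUB r7, r7, #1: r7=3-1=2
CMP r7, #0  (cmp 2,0)
BNE L0: taken
after LDR r1, [r0]: r1=M[4]=22
after ADD r1, r1, #8: r1=22+8=30
after ADD r0, r0, #4: r0=4+4=8
after SUB r7, r7, #1: r7=2-1=1
CMP r7, #0  (cmp 1,0)
BNE L0: taken
after LDR r1, [r0]: r1=M[8]=-7
after ADD r1, r1, #8: r1=(-7)+8=1
after ADD r0, r0, #4: r0=8+4=12
after SUB r7, r7, #1: r7=1-1=0
CMP r7, #0  (cmp 0,0)
BNE L0: not taken
STR r1, [8] → M[8]=1
halt.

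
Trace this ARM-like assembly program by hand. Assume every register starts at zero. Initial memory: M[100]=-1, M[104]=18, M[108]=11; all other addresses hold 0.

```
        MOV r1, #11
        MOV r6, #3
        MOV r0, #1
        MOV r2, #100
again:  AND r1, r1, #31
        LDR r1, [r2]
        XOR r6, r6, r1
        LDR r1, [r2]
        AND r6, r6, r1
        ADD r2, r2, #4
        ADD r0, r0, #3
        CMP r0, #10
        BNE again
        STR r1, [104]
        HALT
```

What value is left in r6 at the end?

MOV r1, #11 → r1=11
MOV r6, #3 → r6=3
MOV r0, #1 → r0=1
MOV r2, #100 → r2=100
AND r1, r1, #31 → r1=11&31=11
LDR r1, [r2] → r1=M[100]=-1
XOR r6, r6, r1 → r6=3^(-1)=-4
LDR r1, [r2] → r1=M[100]=-1
AND r6, r6, r1 → r6=(-4)&(-1)=-4
ADD r2, r2, #4 → r2=100+4=104
ADD r0, r0, #3 → r0=1+3=4
CMP r0, #10  (cmp 4,10)
BNE again: taken
AND r1, r1, #31 → r1=(-1)&31=31
LDR r1, [r2] → r1=M[104]=18
XOR r6, r6, r1 → r6=(-4)^18=-18
LDR r1, [r2] → r1=M[104]=18
AND r6, r6, r1 → r6=(-18)&18=2
ADD r2, r2, #4 → r2=104+4=108
ADD r0, r0, #3 → r0=4+3=7
CMP r0, #10  (cmp 7,10)
BNE again: taken
AND r1, r1, #31 → r1=18&31=18
LDR r1, [r2] → r1=M[108]=11
XOR r6, r6, r1 → r6=2^11=9
LDR r1, [r2] → r1=M[108]=11
AND r6, r6, r1 → r6=9&11=9
ADD r2, r2, #4 → r2=108+4=112
ADD r0, r0, #3 → r0=7+3=10
CMP r0, #10  (cmp 10,10)
BNE again: not taken
STR r1, [104] → M[104]=11
halt.

9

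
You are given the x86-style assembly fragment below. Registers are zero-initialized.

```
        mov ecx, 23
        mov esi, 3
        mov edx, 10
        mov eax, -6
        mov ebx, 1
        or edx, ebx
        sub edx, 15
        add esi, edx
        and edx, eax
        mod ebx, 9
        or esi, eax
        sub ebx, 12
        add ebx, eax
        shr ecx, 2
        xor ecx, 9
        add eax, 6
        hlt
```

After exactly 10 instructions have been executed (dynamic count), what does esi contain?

-1

mov ecx, 23 → ecx=23
mov esi, 3 → esi=3
mov edx, 10 → edx=10
mov eax, -6 → eax=-6
mov ebx, 1 → ebx=1
or edx, ebx → edx=10|1=11
sub edx, 15 → edx=11-15=-4
add esi, edx → esi=3+(-4)=-1
and edx, eax → edx=(-4)&(-6)=-8
mod ebx, 9 → ebx=1%9=1
After step 10: esi = -1.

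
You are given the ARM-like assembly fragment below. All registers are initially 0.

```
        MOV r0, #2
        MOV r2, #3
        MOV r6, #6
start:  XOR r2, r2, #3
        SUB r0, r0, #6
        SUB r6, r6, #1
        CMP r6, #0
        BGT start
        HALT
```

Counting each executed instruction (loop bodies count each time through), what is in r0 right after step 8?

r0=2
r2=3
r6=6
r2=3^3=0
r0=2-6=-4
r6=6-1=5
CMP r6, #0  (cmp 5,0)
BGT start: taken
After step 8: r0 = -4.

-4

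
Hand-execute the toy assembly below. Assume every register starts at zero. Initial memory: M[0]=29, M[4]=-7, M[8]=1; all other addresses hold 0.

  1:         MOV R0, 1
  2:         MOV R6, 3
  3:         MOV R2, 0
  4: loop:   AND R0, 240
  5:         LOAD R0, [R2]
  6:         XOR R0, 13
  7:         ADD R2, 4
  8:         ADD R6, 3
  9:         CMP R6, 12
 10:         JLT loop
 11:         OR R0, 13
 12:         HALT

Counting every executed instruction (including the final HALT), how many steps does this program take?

26

R0=1
R6=3
R2=0
R0=1&240=0
R0=M[0]=29
R0=29^13=16
R2=0+4=4
R6=3+3=6
CMP R6, 12  (cmp 6,12)
JLT loop: taken
R0=16&240=16
R0=M[4]=-7
R0=(-7)^13=-12
R2=4+4=8
R6=6+3=9
CMP R6, 12  (cmp 9,12)
JLT loop: taken
R0=(-12)&240=240
R0=M[8]=1
R0=1^13=12
R2=8+4=12
R6=9+3=12
CMP R6, 12  (cmp 12,12)
JLT loop: not taken
R0=12|13=13
halt.
Total executed instructions: 26.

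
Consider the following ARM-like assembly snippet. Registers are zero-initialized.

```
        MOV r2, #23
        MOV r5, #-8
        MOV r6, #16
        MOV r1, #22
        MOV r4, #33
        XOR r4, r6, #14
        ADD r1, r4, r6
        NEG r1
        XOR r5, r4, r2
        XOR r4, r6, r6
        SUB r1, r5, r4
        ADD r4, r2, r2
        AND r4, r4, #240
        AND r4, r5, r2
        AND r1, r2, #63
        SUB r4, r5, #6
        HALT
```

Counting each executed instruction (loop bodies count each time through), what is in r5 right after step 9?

9

after MOV r2, #23: r2=23
after MOV r5, #-8: r5=-8
after MOV r6, #16: r6=16
after MOV r1, #22: r1=22
after MOV r4, #33: r4=33
after XOR r4, r6, #14: r4=16^14=30
after ADD r1, r4, r6: r1=30+16=46
after NEG r1: r1=-(46)=-46
after XOR r5, r4, r2: r5=30^23=9
After step 9: r5 = 9.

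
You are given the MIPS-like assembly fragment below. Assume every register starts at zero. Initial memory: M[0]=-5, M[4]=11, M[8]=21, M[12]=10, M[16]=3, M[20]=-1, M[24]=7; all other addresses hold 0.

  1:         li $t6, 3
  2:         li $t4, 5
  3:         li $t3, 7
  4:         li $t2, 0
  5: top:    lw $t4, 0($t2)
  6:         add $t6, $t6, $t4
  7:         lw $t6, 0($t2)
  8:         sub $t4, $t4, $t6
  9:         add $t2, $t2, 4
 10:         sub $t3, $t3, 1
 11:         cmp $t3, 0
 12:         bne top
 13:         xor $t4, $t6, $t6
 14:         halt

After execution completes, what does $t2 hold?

$t6=3
$t4=5
$t3=7
$t2=0
$t4=M[0]=-5
$t6=3+(-5)=-2
$t6=M[0]=-5
$t4=(-5)-(-5)=0
$t2=0+4=4
$t3=7-1=6
cmp $t3, 0  (cmp 6,0)
bne top: taken
$t4=M[4]=11
$t6=(-5)+11=6
$t6=M[4]=11
$t4=11-11=0
$t2=4+4=8
$t3=6-1=5
cmp $t3, 0  (cmp 5,0)
bne top: taken
$t4=M[8]=21
$t6=11+21=32
$t6=M[8]=21
$t4=21-21=0
$t2=8+4=12
$t3=5-1=4
cmp $t3, 0  (cmp 4,0)
bne top: taken
$t4=M[12]=10
$t6=21+10=31
$t6=M[12]=10
$t4=10-10=0
$t2=12+4=16
$t3=4-1=3
cmp $t3, 0  (cmp 3,0)
bne top: taken
$t4=M[16]=3
$t6=10+3=13
$t6=M[16]=3
$t4=3-3=0
$t2=16+4=20
$t3=3-1=2
cmp $t3, 0  (cmp 2,0)
bne top: taken
$t4=M[20]=-1
$t6=3+(-1)=2
$t6=M[20]=-1
$t4=(-1)-(-1)=0
$t2=20+4=24
$t3=2-1=1
cmp $t3, 0  (cmp 1,0)
bne top: taken
$t4=M[24]=7
$t6=(-1)+7=6
$t6=M[24]=7
$t4=7-7=0
$t2=24+4=28
$t3=1-1=0
cmp $t3, 0  (cmp 0,0)
bne top: not taken
$t4=7^7=0
halt.

28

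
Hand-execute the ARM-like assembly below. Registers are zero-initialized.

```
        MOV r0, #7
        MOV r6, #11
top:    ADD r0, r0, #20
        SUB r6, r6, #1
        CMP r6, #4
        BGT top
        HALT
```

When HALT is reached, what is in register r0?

MOV r0, #7 → r0=7
MOV r6, #11 → r6=11
ADD r0, r0, #20 → r0=7+20=27
SUB r6, r6, #1 → r6=11-1=10
CMP r6, #4  (cmp 10,4)
BGT top: taken
ADD r0, r0, #20 → r0=27+20=47
SUB r6, r6, #1 → r6=10-1=9
CMP r6, #4  (cmp 9,4)
BGT top: taken
ADD r0, r0, #20 → r0=47+20=67
SUB r6, r6, #1 → r6=9-1=8
CMP r6, #4  (cmp 8,4)
BGT top: taken
ADD r0, r0, #20 → r0=67+20=87
SUB r6, r6, #1 → r6=8-1=7
CMP r6, #4  (cmp 7,4)
BGT top: taken
ADD r0, r0, #20 → r0=87+20=107
SUB r6, r6, #1 → r6=7-1=6
CMP r6, #4  (cmp 6,4)
BGT top: taken
ADD r0, r0, #20 → r0=107+20=127
SUB r6, r6, #1 → r6=6-1=5
CMP r6, #4  (cmp 5,4)
BGT top: taken
ADD r0, r0, #20 → r0=127+20=147
SUB r6, r6, #1 → r6=5-1=4
CMP r6, #4  (cmp 4,4)
BGT top: not taken
halt.

147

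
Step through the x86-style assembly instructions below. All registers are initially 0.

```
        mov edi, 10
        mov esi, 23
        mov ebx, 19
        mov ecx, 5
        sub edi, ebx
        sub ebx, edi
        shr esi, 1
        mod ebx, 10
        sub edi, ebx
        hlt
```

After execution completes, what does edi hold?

-17

mov edi, 10 → edi=10
mov esi, 23 → esi=23
mov ebx, 19 → ebx=19
mov ecx, 5 → ecx=5
sub edi, ebx → edi=10-19=-9
sub ebx, edi → ebx=19-(-9)=28
shr esi, 1 → esi=23>>1=11
mod ebx, 10 → ebx=28%10=8
sub edi, ebx → edi=(-9)-8=-17
halt.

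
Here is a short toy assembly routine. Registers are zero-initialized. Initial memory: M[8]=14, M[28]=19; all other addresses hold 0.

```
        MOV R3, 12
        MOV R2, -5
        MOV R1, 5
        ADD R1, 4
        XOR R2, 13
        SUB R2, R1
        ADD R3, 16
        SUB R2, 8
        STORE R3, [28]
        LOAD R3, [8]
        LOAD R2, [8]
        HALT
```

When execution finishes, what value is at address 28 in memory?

28

R3=12
R2=-5
R1=5
R1=5+4=9
R2=(-5)^13=-10
R2=(-10)-9=-19
R3=12+16=28
R2=(-19)-8=-27
STORE R3, [28] → M[28]=28
R3=M[8]=14
R2=M[8]=14
halt.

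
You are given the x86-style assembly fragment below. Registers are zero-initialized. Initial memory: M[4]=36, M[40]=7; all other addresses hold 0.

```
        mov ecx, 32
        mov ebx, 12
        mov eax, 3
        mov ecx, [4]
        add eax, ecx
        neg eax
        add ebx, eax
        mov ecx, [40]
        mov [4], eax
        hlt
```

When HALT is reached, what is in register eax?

-39

mov ecx, 32 → ecx=32
mov ebx, 12 → ebx=12
mov eax, 3 → eax=3
mov ecx, [4] → ecx=M[4]=36
add eax, ecx → eax=3+36=39
neg eax → eax=-(39)=-39
add ebx, eax → ebx=12+(-39)=-27
mov ecx, [40] → ecx=M[40]=7
mov [4], eax → M[4]=-39
halt.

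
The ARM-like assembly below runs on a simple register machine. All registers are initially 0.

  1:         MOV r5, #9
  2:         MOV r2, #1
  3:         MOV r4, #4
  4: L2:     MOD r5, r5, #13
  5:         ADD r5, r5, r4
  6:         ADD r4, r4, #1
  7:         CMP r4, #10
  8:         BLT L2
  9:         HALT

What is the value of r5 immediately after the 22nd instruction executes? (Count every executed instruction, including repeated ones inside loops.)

18

MOV r5, #9 → r5=9
MOV r2, #1 → r2=1
MOV r4, #4 → r4=4
MOD r5, r5, #13 → r5=9%13=9
ADD r5, r5, r4 → r5=9+4=13
ADD r4, r4, #1 → r4=4+1=5
CMP r4, #10  (cmp 5,10)
BLT L2: taken
MOD r5, r5, #13 → r5=13%13=0
ADD r5, r5, r4 → r5=0+5=5
ADD r4, r4, #1 → r4=5+1=6
CMP r4, #10  (cmp 6,10)
BLT L2: taken
MOD r5, r5, #13 → r5=5%13=5
ADD r5, r5, r4 → r5=5+6=11
ADD r4, r4, #1 → r4=6+1=7
CMP r4, #10  (cmp 7,10)
BLT L2: taken
MOD r5, r5, #13 → r5=11%13=11
ADD r5, r5, r4 → r5=11+7=18
ADD r4, r4, #1 → r4=7+1=8
CMP r4, #10  (cmp 8,10)
After step 22: r5 = 18.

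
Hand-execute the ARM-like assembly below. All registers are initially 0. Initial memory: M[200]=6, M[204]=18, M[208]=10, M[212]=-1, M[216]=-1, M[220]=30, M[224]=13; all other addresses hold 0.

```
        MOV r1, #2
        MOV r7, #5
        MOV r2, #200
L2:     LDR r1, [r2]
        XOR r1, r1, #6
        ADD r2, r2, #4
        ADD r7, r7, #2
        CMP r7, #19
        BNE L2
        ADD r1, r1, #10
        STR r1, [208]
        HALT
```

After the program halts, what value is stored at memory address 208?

21

MOV r1, #2 → r1=2
MOV r7, #5 → r7=5
MOV r2, #200 → r2=200
LDR r1, [r2] → r1=M[200]=6
XOR r1, r1, #6 → r1=6^6=0
ADD r2, r2, #4 → r2=200+4=204
ADD r7, r7, #2 → r7=5+2=7
CMP r7, #19  (cmp 7,19)
BNE L2: taken
LDR r1, [r2] → r1=M[204]=18
XOR r1, r1, #6 → r1=18^6=20
ADD r2, r2, #4 → r2=204+4=208
ADD r7, r7, #2 → r7=7+2=9
CMP r7, #19  (cmp 9,19)
BNE L2: taken
LDR r1, [r2] → r1=M[208]=10
XOR r1, r1, #6 → r1=10^6=12
ADD r2, r2, #4 → r2=208+4=212
ADD r7, r7, #2 → r7=9+2=11
CMP r7, #19  (cmp 11,19)
BNE L2: taken
LDR r1, [r2] → r1=M[212]=-1
XOR r1, r1, #6 → r1=(-1)^6=-7
ADD r2, r2, #4 → r2=212+4=216
ADD r7, r7, #2 → r7=11+2=13
CMP r7, #19  (cmp 13,19)
BNE L2: taken
LDR r1, [r2] → r1=M[216]=-1
XOR r1, r1, #6 → r1=(-1)^6=-7
ADD r2, r2, #4 → r2=216+4=220
ADD r7, r7, #2 → r7=13+2=15
CMP r7, #19  (cmp 15,19)
BNE L2: taken
LDR r1, [r2] → r1=M[220]=30
XOR r1, r1, #6 → r1=30^6=24
ADD r2, r2, #4 → r2=220+4=224
ADD r7, r7, #2 → r7=15+2=17
CMP r7, #19  (cmp 17,19)
BNE L2: taken
LDR r1, [r2] → r1=M[224]=13
XOR r1, r1, #6 → r1=13^6=11
ADD r2, r2, #4 → r2=224+4=228
ADD r7, r7, #2 → r7=17+2=19
CMP r7, #19  (cmp 19,19)
BNE L2: not taken
ADD r1, r1, #10 → r1=11+10=21
STR r1, [208] → M[208]=21
halt.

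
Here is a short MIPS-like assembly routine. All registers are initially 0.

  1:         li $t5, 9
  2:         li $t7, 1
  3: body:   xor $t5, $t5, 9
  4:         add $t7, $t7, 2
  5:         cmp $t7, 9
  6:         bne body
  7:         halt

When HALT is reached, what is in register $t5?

9

after li $t5, 9: $t5=9
after li $t7, 1: $t7=1
after xor $t5, $t5, 9: $t5=9^9=0
after add $t7, $t7, 2: $t7=1+2=3
cmp $t7, 9  (cmp 3,9)
bne body: taken
after xor $t5, $t5, 9: $t5=0^9=9
after add $t7, $t7, 2: $t7=3+2=5
cmp $t7, 9  (cmp 5,9)
bne body: taken
after xor $t5, $t5, 9: $t5=9^9=0
after add $t7, $t7, 2: $t7=5+2=7
cmp $t7, 9  (cmp 7,9)
bne body: taken
after xor $t5, $t5, 9: $t5=0^9=9
after add $t7, $t7, 2: $t7=7+2=9
cmp $t7, 9  (cmp 9,9)
bne body: not taken
halt.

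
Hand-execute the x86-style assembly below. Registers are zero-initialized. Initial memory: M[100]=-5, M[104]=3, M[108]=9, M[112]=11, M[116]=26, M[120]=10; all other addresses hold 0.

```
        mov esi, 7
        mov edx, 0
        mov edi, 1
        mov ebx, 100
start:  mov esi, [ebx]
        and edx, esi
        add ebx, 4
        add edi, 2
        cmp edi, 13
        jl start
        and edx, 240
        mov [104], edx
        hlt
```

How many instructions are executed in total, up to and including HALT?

43

after mov esi, 7: esi=7
after mov edx, 0: edx=0
after mov edi, 1: edi=1
after mov ebx, 100: ebx=100
after mov esi, [ebx]: esi=M[100]=-5
after and edx, esi: edx=0&(-5)=0
after add ebx, 4: ebx=100+4=104
after add edi, 2: edi=1+2=3
cmp edi, 13  (cmp 3,13)
jl start: taken
after mov esi, [ebx]: esi=M[104]=3
after and edx, esi: edx=0&3=0
after add ebx, 4: ebx=104+4=108
after add edi, 2: edi=3+2=5
cmp edi, 13  (cmp 5,13)
jl start: taken
after mov esi, [ebx]: esi=M[108]=9
after and edx, esi: edx=0&9=0
after add ebx, 4: ebx=108+4=112
after add edi, 2: edi=5+2=7
cmp edi, 13  (cmp 7,13)
jl start: taken
after mov esi, [ebx]: esi=M[112]=11
after and edx, esi: edx=0&11=0
after add ebx, 4: ebx=112+4=116
after add edi, 2: edi=7+2=9
cmp edi, 13  (cmp 9,13)
jl start: taken
after mov esi, [ebx]: esi=M[116]=26
after and edx, esi: edx=0&26=0
after add ebx, 4: ebx=116+4=120
after add edi, 2: edi=9+2=11
cmp edi, 13  (cmp 11,13)
jl start: taken
after mov esi, [ebx]: esi=M[120]=10
after and edx, esi: edx=0&10=0
after add ebx, 4: ebx=120+4=124
after add edi, 2: edi=11+2=13
cmp edi, 13  (cmp 13,13)
jl start: not taken
after and edx, 240: edx=0&240=0
mov [104], edx → M[104]=0
halt.
Total executed instructions: 43.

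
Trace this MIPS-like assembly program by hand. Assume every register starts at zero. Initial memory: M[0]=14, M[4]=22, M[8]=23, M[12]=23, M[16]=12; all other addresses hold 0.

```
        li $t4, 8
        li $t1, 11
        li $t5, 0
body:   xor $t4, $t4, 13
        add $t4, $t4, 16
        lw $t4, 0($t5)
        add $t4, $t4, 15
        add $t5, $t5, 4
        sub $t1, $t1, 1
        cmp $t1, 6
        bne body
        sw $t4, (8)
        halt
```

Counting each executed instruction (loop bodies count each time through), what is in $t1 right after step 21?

$t4=8
$t1=11
$t5=0
$t4=8^13=5
$t4=5+16=21
$t4=M[0]=14
$t4=14+15=29
$t5=0+4=4
$t1=11-1=10
cmp $t1, 6  (cmp 10,6)
bne body: taken
$t4=29^13=16
$t4=16+16=32
$t4=M[4]=22
$t4=22+15=37
$t5=4+4=8
$t1=10-1=9
cmp $t1, 6  (cmp 9,6)
bne body: taken
$t4=37^13=40
$t4=40+16=56
After step 21: $t1 = 9.

9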